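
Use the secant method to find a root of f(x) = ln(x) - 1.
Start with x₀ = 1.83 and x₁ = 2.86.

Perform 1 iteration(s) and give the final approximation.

f(x) = ln(x) - 1
x₀ = 1.83, x₁ = 2.86

Secant formula: x_{n+1} = x_n - f(x_n)(x_n - x_{n-1})/(f(x_n) - f(x_{n-1}))

Iteration 1:
  f(1.830000) = -0.395684
  f(2.860000) = 0.050822
  x_2 = 2.860000 - 0.050822×(2.860000 - 1.830000)/(0.050822 - (-0.395684))
       = 2.742765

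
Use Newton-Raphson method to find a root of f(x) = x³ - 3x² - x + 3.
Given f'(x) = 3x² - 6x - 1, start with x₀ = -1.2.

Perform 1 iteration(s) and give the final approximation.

f(x) = x³ - 3x² - x + 3
f'(x) = 3x² - 6x - 1
x₀ = -1.2

Newton-Raphson formula: x_{n+1} = x_n - f(x_n)/f'(x_n)

Iteration 1:
  f(-1.200000) = -1.848000
  f'(-1.200000) = 10.520000
  x_1 = -1.200000 - (-1.848000)/10.520000 = -1.024335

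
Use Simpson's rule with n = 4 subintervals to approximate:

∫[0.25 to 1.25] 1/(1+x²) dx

f(x) = 1/(1+x²)
a = 0.25, b = 1.25, n = 4
h = (b - a)/n = 0.250000

Simpson's rule: (h/3)[f(x₀) + 4f(x₁) + 2f(x₂) + ... + f(xₙ)]

x_0 = 0.2500, f(x_0) = 0.941176, coefficient = 1
x_1 = 0.5000, f(x_1) = 0.800000, coefficient = 4
x_2 = 0.7500, f(x_2) = 0.640000, coefficient = 2
x_3 = 1.0000, f(x_3) = 0.500000, coefficient = 4
x_4 = 1.2500, f(x_4) = 0.390244, coefficient = 1

I ≈ (0.250000/3) × 7.811420 = 0.650952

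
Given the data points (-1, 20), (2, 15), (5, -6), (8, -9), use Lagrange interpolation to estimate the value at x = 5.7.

Lagrange interpolation formula:
P(x) = Σ yᵢ × Lᵢ(x)
where Lᵢ(x) = Π_{j≠i} (x - xⱼ)/(xᵢ - xⱼ)

L_0(5.7) = (5.7 - 2)/(-1 - 2) × (5.7 - 5)/(-1 - 5) × (5.7 - 8)/(-1 - 8) = 0.036772
L_1(5.7) = (5.7 - (-1))/(2 - (-1)) × (5.7 - 5)/(2 - 5) × (5.7 - 8)/(2 - 8) = -0.199759
L_2(5.7) = (5.7 - (-1))/(5 - (-1)) × (5.7 - 2)/(5 - 2) × (5.7 - 8)/(5 - 8) = 1.055870
L_3(5.7) = (5.7 - (-1))/(8 - (-1)) × (5.7 - 2)/(8 - 2) × (5.7 - 5)/(8 - 5) = 0.107117

P(5.7) = 20×L_0(5.7) + 15×L_1(5.7) + (-6)×L_2(5.7) + (-9)×L_3(5.7)
P(5.7) = -9.560235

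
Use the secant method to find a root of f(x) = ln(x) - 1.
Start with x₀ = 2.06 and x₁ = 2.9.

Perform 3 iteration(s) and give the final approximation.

f(x) = ln(x) - 1
x₀ = 2.06, x₁ = 2.9

Secant formula: x_{n+1} = x_n - f(x_n)(x_n - x_{n-1})/(f(x_n) - f(x_{n-1}))

Iteration 1:
  f(2.060000) = -0.277294
  f(2.900000) = 0.064711
  x_2 = 2.900000 - 0.064711×(2.900000 - 2.060000)/(0.064711 - (-0.277294))
       = 2.741064
Iteration 2:
  f(2.900000) = 0.064711
  f(2.741064) = 0.008346
  x_3 = 2.741064 - 0.008346×(2.741064 - 2.900000)/(0.008346 - 0.064711)
       = 2.717530
Iteration 3:
  f(2.741064) = 0.008346
  f(2.717530) = -0.000277
  x_4 = 2.717530 - (-0.000277)×(2.717530 - 2.741064)/(-0.000277 - 0.008346)
       = 2.718285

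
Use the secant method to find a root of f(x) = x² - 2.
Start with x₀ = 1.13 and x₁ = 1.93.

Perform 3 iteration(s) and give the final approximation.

f(x) = x² - 2
x₀ = 1.13, x₁ = 1.93

Secant formula: x_{n+1} = x_n - f(x_n)(x_n - x_{n-1})/(f(x_n) - f(x_{n-1}))

Iteration 1:
  f(1.130000) = -0.723100
  f(1.930000) = 1.724900
  x_2 = 1.930000 - 1.724900×(1.930000 - 1.130000)/(1.724900 - (-0.723100))
       = 1.366307
Iteration 2:
  f(1.930000) = 1.724900
  f(1.366307) = -0.133205
  x_3 = 1.366307 - (-0.133205)×(1.366307 - 1.930000)/(-0.133205 - 1.724900)
       = 1.406717
Iteration 3:
  f(1.366307) = -0.133205
  f(1.406717) = -0.021146
  x_4 = 1.406717 - (-0.021146)×(1.406717 - 1.366307)/(-0.021146 - (-0.133205))
       = 1.414343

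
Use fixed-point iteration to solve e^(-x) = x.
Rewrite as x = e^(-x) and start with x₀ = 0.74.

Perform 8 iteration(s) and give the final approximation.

Equation: e^(-x) = x
Fixed-point form: x = e^(-x)
x₀ = 0.74

x_1 = g(0.740000) = 0.477114
x_2 = g(0.477114) = 0.620572
x_3 = g(0.620572) = 0.537637
x_4 = g(0.537637) = 0.584127
x_5 = g(0.584127) = 0.557592
x_6 = g(0.557592) = 0.572586
x_7 = g(0.572586) = 0.564065
x_8 = g(0.564065) = 0.568892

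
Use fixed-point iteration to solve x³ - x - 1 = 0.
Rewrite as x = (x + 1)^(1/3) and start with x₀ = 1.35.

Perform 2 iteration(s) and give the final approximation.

Equation: x³ - x - 1 = 0
Fixed-point form: x = (x + 1)^(1/3)
x₀ = 1.35

x_1 = g(1.350000) = 1.329503
x_2 = g(1.329503) = 1.325626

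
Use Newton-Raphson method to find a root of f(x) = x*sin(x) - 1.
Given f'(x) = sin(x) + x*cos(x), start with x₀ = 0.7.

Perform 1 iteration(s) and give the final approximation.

f(x) = x*sin(x) - 1
f'(x) = sin(x) + x*cos(x)
x₀ = 0.7

Newton-Raphson formula: x_{n+1} = x_n - f(x_n)/f'(x_n)

Iteration 1:
  f(0.700000) = -0.549048
  f'(0.700000) = 1.179607
  x_1 = 0.700000 - (-0.549048)/1.179607 = 1.165450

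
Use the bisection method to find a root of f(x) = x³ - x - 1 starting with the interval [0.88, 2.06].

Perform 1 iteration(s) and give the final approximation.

f(x) = x³ - x - 1
Initial interval: [0.88, 2.06]

Iteration 1:
  c_1 = (0.880000 + 2.060000)/2 = 1.470000
  f(c_1) = f(1.470000) = 0.706523
  f(a) × f(c) < 0, new interval: [0.880000, 1.470000]

After 1 iteration(s), the approximation is c_1 = 1.470000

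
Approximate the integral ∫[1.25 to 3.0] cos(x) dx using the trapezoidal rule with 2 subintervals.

f(x) = cos(x)
a = 1.25, b = 3.0, n = 2
h = (b - a)/n = 0.875000

Trapezoidal rule: (h/2)[f(x₀) + 2f(x₁) + 2f(x₂) + ... + f(xₙ)]

x_0 = 1.2500, f(x_0) = 0.315322, coefficient = 1
x_1 = 2.1250, f(x_1) = -0.526266, coefficient = 2
x_2 = 3.0000, f(x_2) = -0.989992, coefficient = 1

I ≈ (0.875000/2) × -1.727203 = -0.755651
Exact value: -0.807865
Error: 0.052213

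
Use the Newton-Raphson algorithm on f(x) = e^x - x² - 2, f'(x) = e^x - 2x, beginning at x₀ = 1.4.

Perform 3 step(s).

f(x) = e^x - x² - 2
f'(x) = e^x - 2x
x₀ = 1.4

Newton-Raphson formula: x_{n+1} = x_n - f(x_n)/f'(x_n)

Iteration 1:
  f(1.400000) = 0.095200
  f'(1.400000) = 1.255200
  x_1 = 1.400000 - 0.095200/1.255200 = 1.324156
Iteration 2:
  f(1.324156) = 0.005622
  f'(1.324156) = 1.110699
  x_2 = 1.324156 - 0.005622/1.110699 = 1.319094
Iteration 3:
  f(1.319094) = 0.000022
  f'(1.319094) = 1.101843
  x_3 = 1.319094 - 0.000022/1.101843 = 1.319074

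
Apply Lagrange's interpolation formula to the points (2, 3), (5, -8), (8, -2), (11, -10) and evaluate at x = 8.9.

Lagrange interpolation formula:
P(x) = Σ yᵢ × Lᵢ(x)
where Lᵢ(x) = Π_{j≠i} (x - xⱼ)/(xᵢ - xⱼ)

L_0(8.9) = (8.9 - 5)/(2 - 5) × (8.9 - 8)/(2 - 8) × (8.9 - 11)/(2 - 11) = 0.045500
L_1(8.9) = (8.9 - 2)/(5 - 2) × (8.9 - 8)/(5 - 8) × (8.9 - 11)/(5 - 11) = -0.241500
L_2(8.9) = (8.9 - 2)/(8 - 2) × (8.9 - 5)/(8 - 5) × (8.9 - 11)/(8 - 11) = 1.046500
L_3(8.9) = (8.9 - 2)/(11 - 2) × (8.9 - 5)/(11 - 5) × (8.9 - 8)/(11 - 8) = 0.149500

P(8.9) = 3×L_0(8.9) + (-8)×L_1(8.9) + (-2)×L_2(8.9) + (-10)×L_3(8.9)
P(8.9) = -1.519500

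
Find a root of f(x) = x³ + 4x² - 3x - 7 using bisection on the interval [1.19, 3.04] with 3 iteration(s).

f(x) = x³ + 4x² - 3x - 7
Initial interval: [1.19, 3.04]

Iteration 1:
  c_1 = (1.190000 + 3.040000)/2 = 2.115000
  f(c_1) = f(2.115000) = 14.008771
  f(a) × f(c) < 0, new interval: [1.190000, 2.115000]
Iteration 2:
  c_2 = (1.190000 + 2.115000)/2 = 1.652500
  f(c_2) = f(1.652500) = 3.478100
  f(a) × f(c) < 0, new interval: [1.190000, 1.652500]
Iteration 3:
  c_3 = (1.190000 + 1.652500)/2 = 1.421250
  f(c_3) = f(1.421250) = -0.313088
  f(a) × f(c) ≥ 0, new interval: [1.421250, 1.652500]

After 3 iteration(s), the approximation is c_3 = 1.421250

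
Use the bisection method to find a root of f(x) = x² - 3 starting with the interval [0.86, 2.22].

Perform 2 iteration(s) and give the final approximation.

f(x) = x² - 3
Initial interval: [0.86, 2.22]

Iteration 1:
  c_1 = (0.860000 + 2.220000)/2 = 1.540000
  f(c_1) = f(1.540000) = -0.628400
  f(a) × f(c) ≥ 0, new interval: [1.540000, 2.220000]
Iteration 2:
  c_2 = (1.540000 + 2.220000)/2 = 1.880000
  f(c_2) = f(1.880000) = 0.534400
  f(a) × f(c) < 0, new interval: [1.540000, 1.880000]

After 2 iteration(s), the approximation is c_2 = 1.880000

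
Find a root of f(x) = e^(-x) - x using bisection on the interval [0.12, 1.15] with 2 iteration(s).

f(x) = e^(-x) - x
Initial interval: [0.12, 1.15]

Iteration 1:
  c_1 = (0.120000 + 1.150000)/2 = 0.635000
  f(c_1) = f(0.635000) = -0.105065
  f(a) × f(c) < 0, new interval: [0.120000, 0.635000]
Iteration 2:
  c_2 = (0.120000 + 0.635000)/2 = 0.377500
  f(c_2) = f(0.377500) = 0.308073
  f(a) × f(c) ≥ 0, new interval: [0.377500, 0.635000]

After 2 iteration(s), the approximation is c_2 = 0.377500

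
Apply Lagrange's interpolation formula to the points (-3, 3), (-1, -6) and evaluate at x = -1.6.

Lagrange interpolation formula:
P(x) = Σ yᵢ × Lᵢ(x)
where Lᵢ(x) = Π_{j≠i} (x - xⱼ)/(xᵢ - xⱼ)

L_0(-1.6) = (-1.6 - (-1))/(-3 - (-1)) = 0.300000
L_1(-1.6) = (-1.6 - (-3))/(-1 - (-3)) = 0.700000

P(-1.6) = 3×L_0(-1.6) + (-6)×L_1(-1.6)
P(-1.6) = -3.300000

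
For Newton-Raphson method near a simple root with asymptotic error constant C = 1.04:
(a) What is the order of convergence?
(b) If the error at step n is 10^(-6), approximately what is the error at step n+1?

(a) Newton-Raphson has quadratic (order 2) convergence near simple roots.
    This means |e_{n+1}| ≈ C|e_n|².

(b) With |e_n| = 10^(-6) and C = 1.04:
    |e_{n+1}| ≈ 1.04 × (10^(-6))² = 1.04 × 10^(-12)

(a) 2 (quadratic); (b) |e_{n+1}| ≈ 1.040e-12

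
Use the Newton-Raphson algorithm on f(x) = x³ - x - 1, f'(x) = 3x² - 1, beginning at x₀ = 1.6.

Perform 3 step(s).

f(x) = x³ - x - 1
f'(x) = 3x² - 1
x₀ = 1.6

Newton-Raphson formula: x_{n+1} = x_n - f(x_n)/f'(x_n)

Iteration 1:
  f(1.600000) = 1.496000
  f'(1.600000) = 6.680000
  x_1 = 1.600000 - 1.496000/6.680000 = 1.376048
Iteration 2:
  f(1.376048) = 0.229510
  f'(1.376048) = 4.680524
  x_2 = 1.376048 - 0.229510/4.680524 = 1.327013
Iteration 3:
  f(1.327013) = 0.009808
  f'(1.327013) = 4.282890
  x_3 = 1.327013 - 0.009808/4.282890 = 1.324723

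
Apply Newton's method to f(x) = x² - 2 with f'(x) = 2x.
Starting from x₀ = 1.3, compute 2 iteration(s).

f(x) = x² - 2
f'(x) = 2x
x₀ = 1.3

Newton-Raphson formula: x_{n+1} = x_n - f(x_n)/f'(x_n)

Iteration 1:
  f(1.300000) = -0.310000
  f'(1.300000) = 2.600000
  x_1 = 1.300000 - (-0.310000)/2.600000 = 1.419231
Iteration 2:
  f(1.419231) = 0.014216
  f'(1.419231) = 2.838462
  x_2 = 1.419231 - 0.014216/2.838462 = 1.414222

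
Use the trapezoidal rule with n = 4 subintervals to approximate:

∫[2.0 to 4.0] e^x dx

f(x) = e^x
a = 2.0, b = 4.0, n = 4
h = (b - a)/n = 0.500000

Trapezoidal rule: (h/2)[f(x₀) + 2f(x₁) + 2f(x₂) + ... + f(xₙ)]

x_0 = 2.0000, f(x_0) = 7.389056, coefficient = 1
x_1 = 2.5000, f(x_1) = 12.182494, coefficient = 2
x_2 = 3.0000, f(x_2) = 20.085537, coefficient = 2
x_3 = 3.5000, f(x_3) = 33.115452, coefficient = 2
x_4 = 4.0000, f(x_4) = 54.598150, coefficient = 1

I ≈ (0.500000/2) × 192.754172 = 48.188543
Exact value: 47.209094
Error: 0.979449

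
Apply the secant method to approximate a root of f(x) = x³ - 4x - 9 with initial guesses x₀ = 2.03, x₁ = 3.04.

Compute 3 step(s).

f(x) = x³ - 4x - 9
x₀ = 2.03, x₁ = 3.04

Secant formula: x_{n+1} = x_n - f(x_n)(x_n - x_{n-1})/(f(x_n) - f(x_{n-1}))

Iteration 1:
  f(2.030000) = -8.754573
  f(3.040000) = 6.934464
  x_2 = 3.040000 - 6.934464×(3.040000 - 2.030000)/(6.934464 - (-8.754573))
       = 2.593586
Iteration 2:
  f(3.040000) = 6.934464
  f(2.593586) = -1.928102
  x_3 = 2.593586 - (-1.928102)×(2.593586 - 3.040000)/(-1.928102 - 6.934464)
       = 2.690706
Iteration 3:
  f(2.593586) = -1.928102
  f(2.690706) = -0.282389
  x_4 = 2.690706 - (-0.282389)×(2.690706 - 2.593586)/(-0.282389 - (-1.928102))
       = 2.707371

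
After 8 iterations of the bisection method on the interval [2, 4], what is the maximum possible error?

Bisection error bound: |error| ≤ (b-a)/2^n
|error| ≤ (4 - 2)/2^8 = 2/2^8
|error| ≤ 0.0078125000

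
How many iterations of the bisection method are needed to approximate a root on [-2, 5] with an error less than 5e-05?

We need (b-a)/2^n ≤ 5e-05
(5 - (-2))/2^n ≤ 5e-05
7/2^n ≤ 5e-05
2^n ≥ 140000
n ≥ log₂(140000) = 17.10
n ≥ 18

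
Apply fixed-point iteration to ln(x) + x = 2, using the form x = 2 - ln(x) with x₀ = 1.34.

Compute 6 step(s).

Equation: ln(x) + x = 2
Fixed-point form: x = 2 - ln(x)
x₀ = 1.34

x_1 = g(1.340000) = 1.707330
x_2 = g(1.707330) = 1.465069
x_3 = g(1.465069) = 1.618098
x_4 = g(1.618098) = 1.518749
x_5 = g(1.518749) = 1.582113
x_6 = g(1.582113) = 1.541239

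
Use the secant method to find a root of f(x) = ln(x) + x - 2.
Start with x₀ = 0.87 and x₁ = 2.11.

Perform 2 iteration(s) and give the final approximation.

f(x) = ln(x) + x - 2
x₀ = 0.87, x₁ = 2.11

Secant formula: x_{n+1} = x_n - f(x_n)(x_n - x_{n-1})/(f(x_n) - f(x_{n-1}))

Iteration 1:
  f(0.870000) = -1.269262
  f(2.110000) = 0.856688
  x_2 = 2.110000 - 0.856688×(2.110000 - 0.870000)/(0.856688 - (-1.269262))
       = 1.610321
Iteration 2:
  f(2.110000) = 0.856688
  f(1.610321) = 0.086754
  x_3 = 1.610321 - 0.086754×(1.610321 - 2.110000)/(0.086754 - 0.856688)
       = 1.554018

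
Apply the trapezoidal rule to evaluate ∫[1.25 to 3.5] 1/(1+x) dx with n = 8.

f(x) = 1/(1+x)
a = 1.25, b = 3.5, n = 8
h = (b - a)/n = 0.281250

Trapezoidal rule: (h/2)[f(x₀) + 2f(x₁) + 2f(x₂) + ... + f(xₙ)]

x_0 = 1.2500, f(x_0) = 0.444444, coefficient = 1
x_1 = 1.5312, f(x_1) = 0.395062, coefficient = 2
x_2 = 1.8125, f(x_2) = 0.355556, coefficient = 2
x_3 = 2.0938, f(x_3) = 0.323232, coefficient = 2
x_4 = 2.3750, f(x_4) = 0.296296, coefficient = 2
x_5 = 2.6562, f(x_5) = 0.273504, coefficient = 2
x_6 = 2.9375, f(x_6) = 0.253968, coefficient = 2
x_7 = 3.2188, f(x_7) = 0.237037, coefficient = 2
x_8 = 3.5000, f(x_8) = 0.222222, coefficient = 1

I ≈ (0.281250/2) × 4.935978 = 0.694122
Exact value: 0.693147
Error: 0.000975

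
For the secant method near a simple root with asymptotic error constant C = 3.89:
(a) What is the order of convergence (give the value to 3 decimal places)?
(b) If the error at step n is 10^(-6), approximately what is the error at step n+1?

(a) Secant method has superlinear convergence with order φ = (1+√5)/2 ≈ 1.618.
    This means |e_{n+1}| ≈ C|e_n|^1.618.

(b) With |e_n| = 10^(-6) and C = 3.89:
    |e_{n+1}| ≈ 3.89 × (10^(-6))^1.618 = 3.89 × 10^(-9.71)

(a) ≈ 1.618 (golden ratio); (b) |e_{n+1}| ≈ 7.616e-10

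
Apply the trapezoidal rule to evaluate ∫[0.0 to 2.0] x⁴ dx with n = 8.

f(x) = x⁴
a = 0.0, b = 2.0, n = 8
h = (b - a)/n = 0.250000

Trapezoidal rule: (h/2)[f(x₀) + 2f(x₁) + 2f(x₂) + ... + f(xₙ)]

x_0 = 0.0000, f(x_0) = 0.000000, coefficient = 1
x_1 = 0.2500, f(x_1) = 0.003906, coefficient = 2
x_2 = 0.5000, f(x_2) = 0.062500, coefficient = 2
x_3 = 0.7500, f(x_3) = 0.316406, coefficient = 2
x_4 = 1.0000, f(x_4) = 1.000000, coefficient = 2
x_5 = 1.2500, f(x_5) = 2.441406, coefficient = 2
x_6 = 1.5000, f(x_6) = 5.062500, coefficient = 2
x_7 = 1.7500, f(x_7) = 9.378906, coefficient = 2
x_8 = 2.0000, f(x_8) = 16.000000, coefficient = 1

I ≈ (0.250000/2) × 52.531250 = 6.566406
Exact value: 6.400000
Error: 0.166406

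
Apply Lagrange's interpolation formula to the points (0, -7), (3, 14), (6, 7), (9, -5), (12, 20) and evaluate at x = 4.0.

Lagrange interpolation formula:
P(x) = Σ yᵢ × Lᵢ(x)
where Lᵢ(x) = Π_{j≠i} (x - xⱼ)/(xᵢ - xⱼ)

L_0(4.0) = (4.0 - 3)/(0 - 3) × (4.0 - 6)/(0 - 6) × (4.0 - 9)/(0 - 9) × (4.0 - 12)/(0 - 12) = -0.041152
L_1(4.0) = (4.0 - 0)/(3 - 0) × (4.0 - 6)/(3 - 6) × (4.0 - 9)/(3 - 9) × (4.0 - 12)/(3 - 12) = 0.658436
L_2(4.0) = (4.0 - 0)/(6 - 0) × (4.0 - 3)/(6 - 3) × (4.0 - 9)/(6 - 9) × (4.0 - 12)/(6 - 12) = 0.493827
L_3(4.0) = (4.0 - 0)/(9 - 0) × (4.0 - 3)/(9 - 3) × (4.0 - 6)/(9 - 6) × (4.0 - 12)/(9 - 12) = -0.131687
L_4(4.0) = (4.0 - 0)/(12 - 0) × (4.0 - 3)/(12 - 3) × (4.0 - 6)/(12 - 6) × (4.0 - 9)/(12 - 9) = 0.020576

P(4.0) = (-7)×L_0(4.0) + 14×L_1(4.0) + 7×L_2(4.0) + (-5)×L_3(4.0) + 20×L_4(4.0)
P(4.0) = 14.032922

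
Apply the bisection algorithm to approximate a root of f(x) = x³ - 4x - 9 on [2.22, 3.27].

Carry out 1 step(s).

f(x) = x³ - 4x - 9
Initial interval: [2.22, 3.27]

Iteration 1:
  c_1 = (2.220000 + 3.270000)/2 = 2.745000
  f(c_1) = f(2.745000) = 0.703644
  f(a) × f(c) < 0, new interval: [2.220000, 2.745000]

After 1 iteration(s), the approximation is c_1 = 2.745000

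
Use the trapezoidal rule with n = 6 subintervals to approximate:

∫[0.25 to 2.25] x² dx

f(x) = x²
a = 0.25, b = 2.25, n = 6
h = (b - a)/n = 0.333333

Trapezoidal rule: (h/2)[f(x₀) + 2f(x₁) + 2f(x₂) + ... + f(xₙ)]

x_0 = 0.2500, f(x_0) = 0.062500, coefficient = 1
x_1 = 0.5833, f(x_1) = 0.340278, coefficient = 2
x_2 = 0.9167, f(x_2) = 0.840278, coefficient = 2
x_3 = 1.2500, f(x_3) = 1.562500, coefficient = 2
x_4 = 1.5833, f(x_4) = 2.506944, coefficient = 2
x_5 = 1.9167, f(x_5) = 3.673611, coefficient = 2
x_6 = 2.2500, f(x_6) = 5.062500, coefficient = 1

I ≈ (0.333333/2) × 22.972222 = 3.828704
Exact value: 3.791667
Error: 0.037037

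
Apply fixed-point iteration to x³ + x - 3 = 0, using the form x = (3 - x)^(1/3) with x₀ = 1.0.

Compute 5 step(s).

Equation: x³ + x - 3 = 0
Fixed-point form: x = (3 - x)^(1/3)
x₀ = 1.0

x_1 = g(1.000000) = 1.259921
x_2 = g(1.259921) = 1.202790
x_3 = g(1.202790) = 1.215812
x_4 = g(1.215812) = 1.212868
x_5 = g(1.212868) = 1.213535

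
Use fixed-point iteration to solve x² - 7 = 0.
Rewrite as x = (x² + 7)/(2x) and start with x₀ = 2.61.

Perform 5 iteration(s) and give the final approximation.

Equation: x² - 7 = 0
Fixed-point form: x = (x² + 7)/(2x)
x₀ = 2.61

x_1 = g(2.610000) = 2.645996
x_2 = g(2.645996) = 2.645751
x_3 = g(2.645751) = 2.645751
x_4 = g(2.645751) = 2.645751
x_5 = g(2.645751) = 2.645751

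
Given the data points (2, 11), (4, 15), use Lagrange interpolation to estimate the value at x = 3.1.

Lagrange interpolation formula:
P(x) = Σ yᵢ × Lᵢ(x)
where Lᵢ(x) = Π_{j≠i} (x - xⱼ)/(xᵢ - xⱼ)

L_0(3.1) = (3.1 - 4)/(2 - 4) = 0.450000
L_1(3.1) = (3.1 - 2)/(4 - 2) = 0.550000

P(3.1) = 11×L_0(3.1) + 15×L_1(3.1)
P(3.1) = 13.200000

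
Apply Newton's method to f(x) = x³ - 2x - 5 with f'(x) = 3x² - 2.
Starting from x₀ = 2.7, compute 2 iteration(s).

f(x) = x³ - 2x - 5
f'(x) = 3x² - 2
x₀ = 2.7

Newton-Raphson formula: x_{n+1} = x_n - f(x_n)/f'(x_n)

Iteration 1:
  f(2.700000) = 9.283000
  f'(2.700000) = 19.870000
  x_1 = 2.700000 - 9.283000/19.870000 = 2.232813
Iteration 2:
  f(2.232813) = 1.665964
  f'(2.232813) = 12.956366
  x_2 = 2.232813 - 1.665964/12.956366 = 2.104231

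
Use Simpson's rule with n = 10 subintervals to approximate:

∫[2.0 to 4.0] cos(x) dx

f(x) = cos(x)
a = 2.0, b = 4.0, n = 10
h = (b - a)/n = 0.200000

Simpson's rule: (h/3)[f(x₀) + 4f(x₁) + 2f(x₂) + ... + f(xₙ)]

x_0 = 2.0000, f(x_0) = -0.416147, coefficient = 1
x_1 = 2.2000, f(x_1) = -0.588501, coefficient = 4
x_2 = 2.4000, f(x_2) = -0.737394, coefficient = 2
x_3 = 2.6000, f(x_3) = -0.856889, coefficient = 4
x_4 = 2.8000, f(x_4) = -0.942222, coefficient = 2
x_5 = 3.0000, f(x_5) = -0.989992, coefficient = 4
x_6 = 3.2000, f(x_6) = -0.998295, coefficient = 2
x_7 = 3.4000, f(x_7) = -0.966798, coefficient = 4
x_8 = 3.6000, f(x_8) = -0.896758, coefficient = 2
x_9 = 3.8000, f(x_9) = -0.790968, coefficient = 4
x_10 = 4.0000, f(x_10) = -0.653644, coefficient = 1

I ≈ (0.200000/3) × -24.991722 = -1.666115
Exact value: -1.666100
Error: 0.000015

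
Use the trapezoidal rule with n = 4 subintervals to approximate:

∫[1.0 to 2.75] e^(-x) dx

f(x) = e^(-x)
a = 1.0, b = 2.75, n = 4
h = (b - a)/n = 0.437500

Trapezoidal rule: (h/2)[f(x₀) + 2f(x₁) + 2f(x₂) + ... + f(xₙ)]

x_0 = 1.0000, f(x_0) = 0.367879, coefficient = 1
x_1 = 1.4375, f(x_1) = 0.237521, coefficient = 2
x_2 = 1.8750, f(x_2) = 0.153355, coefficient = 2
x_3 = 2.3125, f(x_3) = 0.099013, coefficient = 2
x_4 = 2.7500, f(x_4) = 0.063928, coefficient = 1

I ≈ (0.437500/2) × 1.411586 = 0.308784
Exact value: 0.303952
Error: 0.004833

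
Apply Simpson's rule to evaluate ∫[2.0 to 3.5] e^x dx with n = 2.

f(x) = e^x
a = 2.0, b = 3.5, n = 2
h = (b - a)/n = 0.750000

Simpson's rule: (h/3)[f(x₀) + 4f(x₁) + 2f(x₂) + ... + f(xₙ)]

x_0 = 2.0000, f(x_0) = 7.389056, coefficient = 1
x_1 = 2.7500, f(x_1) = 15.642632, coefficient = 4
x_2 = 3.5000, f(x_2) = 33.115452, coefficient = 1

I ≈ (0.750000/3) × 103.075036 = 25.768759
Exact value: 25.726396
Error: 0.042363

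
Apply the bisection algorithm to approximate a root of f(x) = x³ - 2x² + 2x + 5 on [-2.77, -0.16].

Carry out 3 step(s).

f(x) = x³ - 2x² + 2x + 5
Initial interval: [-2.77, -0.16]

Iteration 1:
  c_1 = (-2.770000 + (-0.160000))/2 = -1.465000
  f(c_1) = f(-1.465000) = -5.366670
  f(a) × f(c) ≥ 0, new interval: [-1.465000, -0.160000]
Iteration 2:
  c_2 = (-1.465000 + (-0.160000))/2 = -0.812500
  f(c_2) = f(-0.812500) = 1.518311
  f(a) × f(c) < 0, new interval: [-1.465000, -0.812500]
Iteration 3:
  c_3 = (-1.465000 + (-0.812500))/2 = -1.138750
  f(c_3) = f(-1.138750) = -1.347679
  f(a) × f(c) ≥ 0, new interval: [-1.138750, -0.812500]

After 3 iteration(s), the approximation is c_3 = -1.138750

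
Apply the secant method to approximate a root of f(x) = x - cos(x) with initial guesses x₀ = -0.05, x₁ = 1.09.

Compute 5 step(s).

f(x) = x - cos(x)
x₀ = -0.05, x₁ = 1.09

Secant formula: x_{n+1} = x_n - f(x_n)(x_n - x_{n-1})/(f(x_n) - f(x_{n-1}))

Iteration 1:
  f(-0.050000) = -1.048750
  f(1.090000) = 0.627515
  x_2 = 1.090000 - 0.627515×(1.090000 - (-0.050000))/(0.627515 - (-1.048750))
       = 0.663238
Iteration 2:
  f(1.090000) = 0.627515
  f(0.663238) = -0.124765
  x_3 = 0.663238 - (-0.124765)×(0.663238 - 1.090000)/(-0.124765 - 0.627515)
       = 0.734016
Iteration 3:
  f(0.663238) = -0.124765
  f(0.734016) = -0.008474
  x_4 = 0.734016 - (-0.008474)×(0.734016 - 0.663238)/(-0.008474 - (-0.124765))
       = 0.739174
Iteration 4:
  f(0.734016) = -0.008474
  f(0.739174) = 0.000148
  x_5 = 0.739174 - 0.000148×(0.739174 - 0.734016)/(0.000148 - (-0.008474))
       = 0.739085
Iteration 5:
  f(0.739174) = 0.000148
  f(0.739085) = 0.000000
  x_6 = 0.739085 - 0.000000×(0.739085 - 0.739174)/(0.000000 - 0.000148)
       = 0.739085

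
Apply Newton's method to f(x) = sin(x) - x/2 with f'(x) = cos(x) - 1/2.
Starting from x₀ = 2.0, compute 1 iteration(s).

f(x) = sin(x) - x/2
f'(x) = cos(x) - 1/2
x₀ = 2.0

Newton-Raphson formula: x_{n+1} = x_n - f(x_n)/f'(x_n)

Iteration 1:
  f(2.000000) = -0.090703
  f'(2.000000) = -0.916147
  x_1 = 2.000000 - (-0.090703)/(-0.916147) = 1.900996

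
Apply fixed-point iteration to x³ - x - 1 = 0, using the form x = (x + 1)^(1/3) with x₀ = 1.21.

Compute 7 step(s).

Equation: x³ - x - 1 = 0
Fixed-point form: x = (x + 1)^(1/3)
x₀ = 1.21

x_1 = g(1.210000) = 1.302559
x_2 = g(1.302559) = 1.320496
x_3 = g(1.320496) = 1.323915
x_4 = g(1.323915) = 1.324566
x_5 = g(1.324566) = 1.324689
x_6 = g(1.324689) = 1.324712
x_7 = g(1.324712) = 1.324717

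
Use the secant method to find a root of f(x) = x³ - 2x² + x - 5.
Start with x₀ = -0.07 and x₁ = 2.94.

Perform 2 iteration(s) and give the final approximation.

f(x) = x³ - 2x² + x - 5
x₀ = -0.07, x₁ = 2.94

Secant formula: x_{n+1} = x_n - f(x_n)(x_n - x_{n-1})/(f(x_n) - f(x_{n-1}))

Iteration 1:
  f(-0.070000) = -5.080143
  f(2.940000) = 6.064984
  x_2 = 2.940000 - 6.064984×(2.940000 - (-0.070000))/(6.064984 - (-5.080143))
       = 1.302010
Iteration 2:
  f(2.940000) = 6.064984
  f(1.302010) = -4.881243
  x_3 = 1.302010 - (-4.881243)×(1.302010 - 2.940000)/(-4.881243 - 6.064984)
       = 2.032438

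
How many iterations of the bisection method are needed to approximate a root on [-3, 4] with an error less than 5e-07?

We need (b-a)/2^n ≤ 5e-07
(4 - (-3))/2^n ≤ 5e-07
7/2^n ≤ 5e-07
2^n ≥ 14000000
n ≥ log₂(14000000) = 23.74
n ≥ 24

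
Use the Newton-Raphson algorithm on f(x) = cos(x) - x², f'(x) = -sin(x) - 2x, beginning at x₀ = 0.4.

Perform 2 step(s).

f(x) = cos(x) - x²
f'(x) = -sin(x) - 2x
x₀ = 0.4

Newton-Raphson formula: x_{n+1} = x_n - f(x_n)/f'(x_n)

Iteration 1:
  f(0.400000) = 0.761061
  f'(0.400000) = -1.189418
  x_1 = 0.400000 - 0.761061/(-1.189418) = 1.039860
Iteration 2:
  f(1.039860) = -0.574967
  f'(1.039860) = -2.942053
  x_2 = 1.039860 - (-0.574967)/(-2.942053) = 0.844429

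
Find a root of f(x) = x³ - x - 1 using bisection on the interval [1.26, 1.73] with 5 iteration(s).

f(x) = x³ - x - 1
Initial interval: [1.26, 1.73]

Iteration 1:
  c_1 = (1.260000 + 1.730000)/2 = 1.495000
  f(c_1) = f(1.495000) = 0.846362
  f(a) × f(c) < 0, new interval: [1.260000, 1.495000]
Iteration 2:
  c_2 = (1.260000 + 1.495000)/2 = 1.377500
  f(c_2) = f(1.377500) = 0.236315
  f(a) × f(c) < 0, new interval: [1.260000, 1.377500]
Iteration 3:
  c_3 = (1.260000 + 1.377500)/2 = 1.318750
  f(c_3) = f(1.318750) = -0.025310
  f(a) × f(c) ≥ 0, new interval: [1.318750, 1.377500]
Iteration 4:
  c_4 = (1.318750 + 1.377500)/2 = 1.348125
  f(c_4) = f(1.348125) = 0.102013
  f(a) × f(c) < 0, new interval: [1.318750, 1.348125]
Iteration 5:
  c_5 = (1.318750 + 1.348125)/2 = 1.333438
  f(c_5) = f(1.333438) = 0.037488
  f(a) × f(c) < 0, new interval: [1.318750, 1.333438]

After 5 iteration(s), the approximation is c_5 = 1.333438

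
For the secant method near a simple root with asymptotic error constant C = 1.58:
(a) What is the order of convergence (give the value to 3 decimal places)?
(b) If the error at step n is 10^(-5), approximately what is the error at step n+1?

(a) Secant method has superlinear convergence with order φ = (1+√5)/2 ≈ 1.618.
    This means |e_{n+1}| ≈ C|e_n|^1.618.

(b) With |e_n| = 10^(-5) and C = 1.58:
    |e_{n+1}| ≈ 1.58 × (10^(-5))^1.618 = 1.58 × 10^(-8.09)

(a) ≈ 1.618 (golden ratio); (b) |e_{n+1}| ≈ 1.284e-08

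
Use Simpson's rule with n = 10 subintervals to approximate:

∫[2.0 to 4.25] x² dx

f(x) = x²
a = 2.0, b = 4.25, n = 10
h = (b - a)/n = 0.225000

Simpson's rule: (h/3)[f(x₀) + 4f(x₁) + 2f(x₂) + ... + f(xₙ)]

x_0 = 2.0000, f(x_0) = 4.000000, coefficient = 1
x_1 = 2.2250, f(x_1) = 4.950625, coefficient = 4
x_2 = 2.4500, f(x_2) = 6.002500, coefficient = 2
x_3 = 2.6750, f(x_3) = 7.155625, coefficient = 4
x_4 = 2.9000, f(x_4) = 8.410000, coefficient = 2
x_5 = 3.1250, f(x_5) = 9.765625, coefficient = 4
x_6 = 3.3500, f(x_6) = 11.222500, coefficient = 2
x_7 = 3.5750, f(x_7) = 12.780625, coefficient = 4
x_8 = 3.8000, f(x_8) = 14.440000, coefficient = 2
x_9 = 4.0250, f(x_9) = 16.200625, coefficient = 4
x_10 = 4.2500, f(x_10) = 18.062500, coefficient = 1

I ≈ (0.225000/3) × 305.625000 = 22.921875
Exact value: 22.921875
Error: 0.000000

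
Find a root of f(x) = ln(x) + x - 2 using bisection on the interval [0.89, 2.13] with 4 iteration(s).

f(x) = ln(x) + x - 2
Initial interval: [0.89, 2.13]

Iteration 1:
  c_1 = (0.890000 + 2.130000)/2 = 1.510000
  f(c_1) = f(1.510000) = -0.077890
  f(a) × f(c) ≥ 0, new interval: [1.510000, 2.130000]
Iteration 2:
  c_2 = (1.510000 + 2.130000)/2 = 1.820000
  f(c_2) = f(1.820000) = 0.418837
  f(a) × f(c) < 0, new interval: [1.510000, 1.820000]
Iteration 3:
  c_3 = (1.510000 + 1.820000)/2 = 1.665000
  f(c_3) = f(1.665000) = 0.174825
  f(a) × f(c) < 0, new interval: [1.510000, 1.665000]
Iteration 4:
  c_4 = (1.510000 + 1.665000)/2 = 1.587500
  f(c_4) = f(1.587500) = 0.049660
  f(a) × f(c) < 0, new interval: [1.510000, 1.587500]

After 4 iteration(s), the approximation is c_4 = 1.587500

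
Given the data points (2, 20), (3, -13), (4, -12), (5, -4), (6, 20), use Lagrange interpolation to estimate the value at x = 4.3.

Lagrange interpolation formula:
P(x) = Σ yᵢ × Lᵢ(x)
where Lᵢ(x) = Π_{j≠i} (x - xⱼ)/(xᵢ - xⱼ)

L_0(4.3) = (4.3 - 3)/(2 - 3) × (4.3 - 4)/(2 - 4) × (4.3 - 5)/(2 - 5) × (4.3 - 6)/(2 - 6) = 0.019337
L_1(4.3) = (4.3 - 2)/(3 - 2) × (4.3 - 4)/(3 - 4) × (4.3 - 5)/(3 - 5) × (4.3 - 6)/(3 - 6) = -0.136850
L_2(4.3) = (4.3 - 2)/(4 - 2) × (4.3 - 3)/(4 - 3) × (4.3 - 5)/(4 - 5) × (4.3 - 6)/(4 - 6) = 0.889525
L_3(4.3) = (4.3 - 2)/(5 - 2) × (4.3 - 3)/(5 - 3) × (4.3 - 4)/(5 - 4) × (4.3 - 6)/(5 - 6) = 0.254150
L_4(4.3) = (4.3 - 2)/(6 - 2) × (4.3 - 3)/(6 - 3) × (4.3 - 4)/(6 - 4) × (4.3 - 5)/(6 - 5) = -0.026162

P(4.3) = 20×L_0(4.3) + (-13)×L_1(4.3) + (-12)×L_2(4.3) + (-4)×L_3(4.3) + 20×L_4(4.3)
P(4.3) = -10.048350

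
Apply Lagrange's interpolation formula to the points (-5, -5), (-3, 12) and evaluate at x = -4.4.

Lagrange interpolation formula:
P(x) = Σ yᵢ × Lᵢ(x)
where Lᵢ(x) = Π_{j≠i} (x - xⱼ)/(xᵢ - xⱼ)

L_0(-4.4) = (-4.4 - (-3))/(-5 - (-3)) = 0.700000
L_1(-4.4) = (-4.4 - (-5))/(-3 - (-5)) = 0.300000

P(-4.4) = (-5)×L_0(-4.4) + 12×L_1(-4.4)
P(-4.4) = 0.100000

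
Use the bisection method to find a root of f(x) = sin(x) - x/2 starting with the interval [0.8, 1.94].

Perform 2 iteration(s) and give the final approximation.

f(x) = sin(x) - x/2
Initial interval: [0.8, 1.94]

Iteration 1:
  c_1 = (0.800000 + 1.940000)/2 = 1.370000
  f(c_1) = f(1.370000) = 0.294908
  f(a) × f(c) ≥ 0, new interval: [1.370000, 1.940000]
Iteration 2:
  c_2 = (1.370000 + 1.940000)/2 = 1.655000
  f(c_2) = f(1.655000) = 0.168957
  f(a) × f(c) ≥ 0, new interval: [1.655000, 1.940000]

After 2 iteration(s), the approximation is c_2 = 1.655000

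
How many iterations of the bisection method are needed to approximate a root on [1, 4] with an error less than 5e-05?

We need (b-a)/2^n ≤ 5e-05
(4 - 1)/2^n ≤ 5e-05
3/2^n ≤ 5e-05
2^n ≥ 60000
n ≥ log₂(60000) = 15.87
n ≥ 16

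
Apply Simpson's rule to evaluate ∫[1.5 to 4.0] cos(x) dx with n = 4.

f(x) = cos(x)
a = 1.5, b = 4.0, n = 4
h = (b - a)/n = 0.625000

Simpson's rule: (h/3)[f(x₀) + 4f(x₁) + 2f(x₂) + ... + f(xₙ)]

x_0 = 1.5000, f(x_0) = 0.070737, coefficient = 1
x_1 = 2.1250, f(x_1) = -0.526266, coefficient = 4
x_2 = 2.7500, f(x_2) = -0.924302, coefficient = 2
x_3 = 3.3750, f(x_3) = -0.972884, coefficient = 4
x_4 = 4.0000, f(x_4) = -0.653644, coefficient = 1

I ≈ (0.625000/3) × -8.428112 = -1.755857
Exact value: -1.754297
Error: 0.001559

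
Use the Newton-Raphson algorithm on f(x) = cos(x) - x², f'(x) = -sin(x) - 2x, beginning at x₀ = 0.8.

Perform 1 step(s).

f(x) = cos(x) - x²
f'(x) = -sin(x) - 2x
x₀ = 0.8

Newton-Raphson formula: x_{n+1} = x_n - f(x_n)/f'(x_n)

Iteration 1:
  f(0.800000) = 0.056707
  f'(0.800000) = -2.317356
  x_1 = 0.800000 - 0.056707/(-2.317356) = 0.824470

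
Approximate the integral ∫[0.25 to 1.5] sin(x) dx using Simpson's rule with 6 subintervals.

f(x) = sin(x)
a = 0.25, b = 1.5, n = 6
h = (b - a)/n = 0.208333

Simpson's rule: (h/3)[f(x₀) + 4f(x₁) + 2f(x₂) + ... + f(xₙ)]

x_0 = 0.2500, f(x_0) = 0.247404, coefficient = 1
x_1 = 0.4583, f(x_1) = 0.442454, coefficient = 4
x_2 = 0.6667, f(x_2) = 0.618370, coefficient = 2
x_3 = 0.8750, f(x_3) = 0.767544, coefficient = 4
x_4 = 1.0833, f(x_4) = 0.883524, coefficient = 2
x_5 = 1.2917, f(x_5) = 0.961296, coefficient = 4
x_6 = 1.5000, f(x_6) = 0.997495, coefficient = 1

I ≈ (0.208333/3) × 12.933859 = 0.898185
Exact value: 0.898175
Error: 0.000009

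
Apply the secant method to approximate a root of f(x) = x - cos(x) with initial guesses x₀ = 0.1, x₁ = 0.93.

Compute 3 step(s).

f(x) = x - cos(x)
x₀ = 0.1, x₁ = 0.93

Secant formula: x_{n+1} = x_n - f(x_n)(x_n - x_{n-1})/(f(x_n) - f(x_{n-1}))

Iteration 1:
  f(0.100000) = -0.895004
  f(0.930000) = 0.332166
  x_2 = 0.930000 - 0.332166×(0.930000 - 0.100000)/(0.332166 - (-0.895004))
       = 0.705339
Iteration 2:
  f(0.930000) = 0.332166
  f(0.705339) = -0.056054
  x_3 = 0.705339 - (-0.056054)×(0.705339 - 0.930000)/(-0.056054 - 0.332166)
       = 0.737777
Iteration 3:
  f(0.705339) = -0.056054
  f(0.737777) = -0.002189
  x_4 = 0.737777 - (-0.002189)×(0.737777 - 0.705339)/(-0.002189 - (-0.056054))
       = 0.739095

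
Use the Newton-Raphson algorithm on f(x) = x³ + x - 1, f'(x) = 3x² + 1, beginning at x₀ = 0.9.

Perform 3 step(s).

f(x) = x³ + x - 1
f'(x) = 3x² + 1
x₀ = 0.9

Newton-Raphson formula: x_{n+1} = x_n - f(x_n)/f'(x_n)

Iteration 1:
  f(0.900000) = 0.629000
  f'(0.900000) = 3.430000
  x_1 = 0.900000 - 0.629000/3.430000 = 0.716618
Iteration 2:
  f(0.716618) = 0.084631
  f'(0.716618) = 2.540624
  x_2 = 0.716618 - 0.084631/2.540624 = 0.683307
Iteration 3:
  f(0.683307) = 0.002349
  f'(0.683307) = 2.400725
  x_3 = 0.683307 - 0.002349/2.400725 = 0.682329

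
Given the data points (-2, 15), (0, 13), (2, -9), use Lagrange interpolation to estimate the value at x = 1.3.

Lagrange interpolation formula:
P(x) = Σ yᵢ × Lᵢ(x)
where Lᵢ(x) = Π_{j≠i} (x - xⱼ)/(xᵢ - xⱼ)

L_0(1.3) = (1.3 - 0)/(-2 - 0) × (1.3 - 2)/(-2 - 2) = -0.113750
L_1(1.3) = (1.3 - (-2))/(0 - (-2)) × (1.3 - 2)/(0 - 2) = 0.577500
L_2(1.3) = (1.3 - (-2))/(2 - (-2)) × (1.3 - 0)/(2 - 0) = 0.536250

P(1.3) = 15×L_0(1.3) + 13×L_1(1.3) + (-9)×L_2(1.3)
P(1.3) = 0.975000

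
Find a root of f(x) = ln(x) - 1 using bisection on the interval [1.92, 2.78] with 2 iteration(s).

f(x) = ln(x) - 1
Initial interval: [1.92, 2.78]

Iteration 1:
  c_1 = (1.920000 + 2.780000)/2 = 2.350000
  f(c_1) = f(2.350000) = -0.145585
  f(a) × f(c) ≥ 0, new interval: [2.350000, 2.780000]
Iteration 2:
  c_2 = (2.350000 + 2.780000)/2 = 2.565000
  f(c_2) = f(2.565000) = -0.058042
  f(a) × f(c) ≥ 0, new interval: [2.565000, 2.780000]

After 2 iteration(s), the approximation is c_2 = 2.565000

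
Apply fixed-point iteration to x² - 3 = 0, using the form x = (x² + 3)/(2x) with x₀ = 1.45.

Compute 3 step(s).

Equation: x² - 3 = 0
Fixed-point form: x = (x² + 3)/(2x)
x₀ = 1.45

x_1 = g(1.450000) = 1.759483
x_2 = g(1.759483) = 1.732265
x_3 = g(1.732265) = 1.732051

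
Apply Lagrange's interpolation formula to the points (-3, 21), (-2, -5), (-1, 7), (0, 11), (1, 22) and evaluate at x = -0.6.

Lagrange interpolation formula:
P(x) = Σ yᵢ × Lᵢ(x)
where Lᵢ(x) = Π_{j≠i} (x - xⱼ)/(xᵢ - xⱼ)

L_0(-0.6) = (-0.6 - (-2))/(-3 - (-2)) × (-0.6 - (-1))/(-3 - (-1)) × (-0.6 - 0)/(-3 - 0) × (-0.6 - 1)/(-3 - 1) = 0.022400
L_1(-0.6) = (-0.6 - (-3))/(-2 - (-3)) × (-0.6 - (-1))/(-2 - (-1)) × (-0.6 - 0)/(-2 - 0) × (-0.6 - 1)/(-2 - 1) = -0.153600
L_2(-0.6) = (-0.6 - (-3))/(-1 - (-3)) × (-0.6 - (-2))/(-1 - (-2)) × (-0.6 - 0)/(-1 - 0) × (-0.6 - 1)/(-1 - 1) = 0.806400
L_3(-0.6) = (-0.6 - (-3))/(0 - (-3)) × (-0.6 - (-2))/(0 - (-2)) × (-0.6 - (-1))/(0 - (-1)) × (-0.6 - 1)/(0 - 1) = 0.358400
L_4(-0.6) = (-0.6 - (-3))/(1 - (-3)) × (-0.6 - (-2))/(1 - (-2)) × (-0.6 - (-1))/(1 - (-1)) × (-0.6 - 0)/(1 - 0) = -0.033600

P(-0.6) = 21×L_0(-0.6) + (-5)×L_1(-0.6) + 7×L_2(-0.6) + 11×L_3(-0.6) + 22×L_4(-0.6)
P(-0.6) = 10.086400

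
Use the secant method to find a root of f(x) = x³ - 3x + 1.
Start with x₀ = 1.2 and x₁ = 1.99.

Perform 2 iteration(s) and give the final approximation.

f(x) = x³ - 3x + 1
x₀ = 1.2, x₁ = 1.99

Secant formula: x_{n+1} = x_n - f(x_n)(x_n - x_{n-1})/(f(x_n) - f(x_{n-1}))

Iteration 1:
  f(1.200000) = -0.872000
  f(1.990000) = 2.910599
  x_2 = 1.990000 - 2.910599×(1.990000 - 1.200000)/(2.910599 - (-0.872000))
       = 1.382118
Iteration 2:
  f(1.990000) = 2.910599
  f(1.382118) = -0.506162
  x_3 = 1.382118 - (-0.506162)×(1.382118 - 1.990000)/(-0.506162 - 2.910599)
       = 1.472170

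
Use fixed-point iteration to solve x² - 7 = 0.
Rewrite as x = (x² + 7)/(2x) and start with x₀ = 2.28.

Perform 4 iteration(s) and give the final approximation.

Equation: x² - 7 = 0
Fixed-point form: x = (x² + 7)/(2x)
x₀ = 2.28

x_1 = g(2.280000) = 2.675088
x_2 = g(2.675088) = 2.645912
x_3 = g(2.645912) = 2.645751
x_4 = g(2.645751) = 2.645751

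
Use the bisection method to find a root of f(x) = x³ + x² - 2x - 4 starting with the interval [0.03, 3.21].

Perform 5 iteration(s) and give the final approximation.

f(x) = x³ + x² - 2x - 4
Initial interval: [0.03, 3.21]

Iteration 1:
  c_1 = (0.030000 + 3.210000)/2 = 1.620000
  f(c_1) = f(1.620000) = -0.364072
  f(a) × f(c) ≥ 0, new interval: [1.620000, 3.210000]
Iteration 2:
  c_2 = (1.620000 + 3.210000)/2 = 2.415000
  f(c_2) = f(2.415000) = 11.087048
  f(a) × f(c) < 0, new interval: [1.620000, 2.415000]
Iteration 3:
  c_3 = (1.620000 + 2.415000)/2 = 2.017500
  f(c_3) = f(2.017500) = 4.247149
  f(a) × f(c) < 0, new interval: [1.620000, 2.017500]
Iteration 4:
  c_4 = (1.620000 + 2.017500)/2 = 1.818750
  f(c_4) = f(1.818750) = 1.686507
  f(a) × f(c) < 0, new interval: [1.620000, 1.818750]
Iteration 5:
  c_5 = (1.620000 + 1.818750)/2 = 1.719375
  f(c_5) = f(1.719375) = 0.600403
  f(a) × f(c) < 0, new interval: [1.620000, 1.719375]

After 5 iteration(s), the approximation is c_5 = 1.719375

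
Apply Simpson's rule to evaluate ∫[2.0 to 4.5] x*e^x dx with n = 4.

f(x) = x*e^x
a = 2.0, b = 4.5, n = 4
h = (b - a)/n = 0.625000

Simpson's rule: (h/3)[f(x₀) + 4f(x₁) + 2f(x₂) + ... + f(xₙ)]

x_0 = 2.0000, f(x_0) = 14.778112, coefficient = 1
x_1 = 2.6250, f(x_1) = 36.237007, coefficient = 4
x_2 = 3.2500, f(x_2) = 83.818605, coefficient = 2
x_3 = 3.8750, f(x_3) = 186.707956, coefficient = 4
x_4 = 4.5000, f(x_4) = 405.077091, coefficient = 1

I ≈ (0.625000/3) × 1479.272265 = 308.181722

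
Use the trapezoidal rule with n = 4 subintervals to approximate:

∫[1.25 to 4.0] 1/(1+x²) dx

f(x) = 1/(1+x²)
a = 1.25, b = 4.0, n = 4
h = (b - a)/n = 0.687500

Trapezoidal rule: (h/2)[f(x₀) + 2f(x₁) + 2f(x₂) + ... + f(xₙ)]

x_0 = 1.2500, f(x_0) = 0.390244, coefficient = 1
x_1 = 1.9375, f(x_1) = 0.210353, coefficient = 2
x_2 = 2.6250, f(x_2) = 0.126733, coefficient = 2
x_3 = 3.3125, f(x_3) = 0.083524, coefficient = 2
x_4 = 4.0000, f(x_4) = 0.058824, coefficient = 1

I ≈ (0.687500/2) × 1.290287 = 0.443536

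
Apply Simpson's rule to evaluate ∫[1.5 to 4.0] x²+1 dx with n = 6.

f(x) = x²+1
a = 1.5, b = 4.0, n = 6
h = (b - a)/n = 0.416667

Simpson's rule: (h/3)[f(x₀) + 4f(x₁) + 2f(x₂) + ... + f(xₙ)]

x_0 = 1.5000, f(x_0) = 3.250000, coefficient = 1
x_1 = 1.9167, f(x_1) = 4.673611, coefficient = 4
x_2 = 2.3333, f(x_2) = 6.444444, coefficient = 2
x_3 = 2.7500, f(x_3) = 8.562500, coefficient = 4
x_4 = 3.1667, f(x_4) = 11.027778, coefficient = 2
x_5 = 3.5833, f(x_5) = 13.840278, coefficient = 4
x_6 = 4.0000, f(x_6) = 17.000000, coefficient = 1

I ≈ (0.416667/3) × 163.500000 = 22.708333
Exact value: 22.708333
Error: 0.000000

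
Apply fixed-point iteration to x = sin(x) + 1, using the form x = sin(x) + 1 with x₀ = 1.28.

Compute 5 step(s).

Equation: x = sin(x) + 1
Fixed-point form: x = sin(x) + 1
x₀ = 1.28

x_1 = g(1.280000) = 1.958016
x_2 = g(1.958016) = 1.925963
x_3 = g(1.925963) = 1.937589
x_4 = g(1.937589) = 1.933482
x_5 = g(1.933482) = 1.934947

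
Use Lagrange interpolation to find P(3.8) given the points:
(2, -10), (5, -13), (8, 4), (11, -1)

Lagrange interpolation formula:
P(x) = Σ yᵢ × Lᵢ(x)
where Lᵢ(x) = Π_{j≠i} (x - xⱼ)/(xᵢ - xⱼ)

L_0(3.8) = (3.8 - 5)/(2 - 5) × (3.8 - 8)/(2 - 8) × (3.8 - 11)/(2 - 11) = 0.224000
L_1(3.8) = (3.8 - 2)/(5 - 2) × (3.8 - 8)/(5 - 8) × (3.8 - 11)/(5 - 11) = 1.008000
L_2(3.8) = (3.8 - 2)/(8 - 2) × (3.8 - 5)/(8 - 5) × (3.8 - 11)/(8 - 11) = -0.288000
L_3(3.8) = (3.8 - 2)/(11 - 2) × (3.8 - 5)/(11 - 5) × (3.8 - 8)/(11 - 8) = 0.056000

P(3.8) = (-10)×L_0(3.8) + (-13)×L_1(3.8) + 4×L_2(3.8) + (-1)×L_3(3.8)
P(3.8) = -16.552000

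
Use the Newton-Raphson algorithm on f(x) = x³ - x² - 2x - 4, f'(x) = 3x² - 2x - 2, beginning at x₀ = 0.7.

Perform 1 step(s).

f(x) = x³ - x² - 2x - 4
f'(x) = 3x² - 2x - 2
x₀ = 0.7

Newton-Raphson formula: x_{n+1} = x_n - f(x_n)/f'(x_n)

Iteration 1:
  f(0.700000) = -5.547000
  f'(0.700000) = -1.930000
  x_1 = 0.700000 - (-5.547000)/(-1.930000) = -2.174093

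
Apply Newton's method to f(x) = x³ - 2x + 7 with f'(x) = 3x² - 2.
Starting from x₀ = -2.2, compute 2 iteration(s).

f(x) = x³ - 2x + 7
f'(x) = 3x² - 2
x₀ = -2.2

Newton-Raphson formula: x_{n+1} = x_n - f(x_n)/f'(x_n)

Iteration 1:
  f(-2.200000) = 0.752000
  f'(-2.200000) = 12.520000
  x_1 = -2.200000 - 0.752000/12.520000 = -2.260064
Iteration 2:
  f(-2.260064) = -0.024027
  f'(-2.260064) = 13.323666
  x_2 = -2.260064 - (-0.024027)/13.323666 = -2.258261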